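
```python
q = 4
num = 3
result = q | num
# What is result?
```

Answer: 7

Derivation:
Trace (tracking result):
q = 4  # -> q = 4
num = 3  # -> num = 3
result = q | num  # -> result = 7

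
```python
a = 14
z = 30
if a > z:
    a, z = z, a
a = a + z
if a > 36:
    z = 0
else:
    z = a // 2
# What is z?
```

Trace (tracking z):
a = 14  # -> a = 14
z = 30  # -> z = 30
if a > z:  # condition is False
a = a + z  # -> a = 44
if a > 36:  # condition is True
    z = 0  # -> z = 0

Answer: 0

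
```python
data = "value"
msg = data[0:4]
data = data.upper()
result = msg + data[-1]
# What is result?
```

Trace (tracking result):
data = 'value'  # -> data = 'value'
msg = data[0:4]  # -> msg = 'valu'
data = data.upper()  # -> data = 'VALUE'
result = msg + data[-1]  # -> result = 'valuE'

Answer: 'valuE'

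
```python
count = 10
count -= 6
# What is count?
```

Answer: 4

Derivation:
Trace (tracking count):
count = 10  # -> count = 10
count -= 6  # -> count = 4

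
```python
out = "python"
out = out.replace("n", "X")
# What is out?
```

Trace (tracking out):
out = 'python'  # -> out = 'python'
out = out.replace('n', 'X')  # -> out = 'pythoX'

Answer: 'pythoX'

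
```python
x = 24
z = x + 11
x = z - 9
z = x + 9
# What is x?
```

Answer: 26

Derivation:
Trace (tracking x):
x = 24  # -> x = 24
z = x + 11  # -> z = 35
x = z - 9  # -> x = 26
z = x + 9  # -> z = 35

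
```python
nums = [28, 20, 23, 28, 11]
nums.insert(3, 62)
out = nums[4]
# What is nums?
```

Answer: [28, 20, 23, 62, 28, 11]

Derivation:
Trace (tracking nums):
nums = [28, 20, 23, 28, 11]  # -> nums = [28, 20, 23, 28, 11]
nums.insert(3, 62)  # -> nums = [28, 20, 23, 62, 28, 11]
out = nums[4]  # -> out = 28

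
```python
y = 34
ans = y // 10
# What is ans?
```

Trace (tracking ans):
y = 34  # -> y = 34
ans = y // 10  # -> ans = 3

Answer: 3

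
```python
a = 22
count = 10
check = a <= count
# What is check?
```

Trace (tracking check):
a = 22  # -> a = 22
count = 10  # -> count = 10
check = a <= count  # -> check = False

Answer: False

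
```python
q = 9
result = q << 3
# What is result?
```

Trace (tracking result):
q = 9  # -> q = 9
result = q << 3  # -> result = 72

Answer: 72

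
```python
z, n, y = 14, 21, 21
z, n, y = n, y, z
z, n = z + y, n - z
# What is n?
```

Answer: 0

Derivation:
Trace (tracking n):
z, n, y = (14, 21, 21)  # -> z = 14, n = 21, y = 21
z, n, y = (n, y, z)  # -> z = 21, n = 21, y = 14
z, n = (z + y, n - z)  # -> z = 35, n = 0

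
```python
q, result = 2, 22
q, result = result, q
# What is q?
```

Answer: 22

Derivation:
Trace (tracking q):
q, result = (2, 22)  # -> q = 2, result = 22
q, result = (result, q)  # -> q = 22, result = 2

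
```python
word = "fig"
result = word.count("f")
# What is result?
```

Answer: 1

Derivation:
Trace (tracking result):
word = 'fig'  # -> word = 'fig'
result = word.count('f')  # -> result = 1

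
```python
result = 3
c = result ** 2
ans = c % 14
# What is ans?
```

Trace (tracking ans):
result = 3  # -> result = 3
c = result ** 2  # -> c = 9
ans = c % 14  # -> ans = 9

Answer: 9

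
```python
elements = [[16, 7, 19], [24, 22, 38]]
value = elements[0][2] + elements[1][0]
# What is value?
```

Answer: 43

Derivation:
Trace (tracking value):
elements = [[16, 7, 19], [24, 22, 38]]  # -> elements = [[16, 7, 19], [24, 22, 38]]
value = elements[0][2] + elements[1][0]  # -> value = 43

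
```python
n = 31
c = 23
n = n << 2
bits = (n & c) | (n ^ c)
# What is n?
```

Trace (tracking n):
n = 31  # -> n = 31
c = 23  # -> c = 23
n = n << 2  # -> n = 124
bits = n & c | n ^ c  # -> bits = 127

Answer: 124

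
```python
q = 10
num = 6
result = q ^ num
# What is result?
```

Answer: 12

Derivation:
Trace (tracking result):
q = 10  # -> q = 10
num = 6  # -> num = 6
result = q ^ num  # -> result = 12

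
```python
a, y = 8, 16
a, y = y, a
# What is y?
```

Trace (tracking y):
a, y = (8, 16)  # -> a = 8, y = 16
a, y = (y, a)  # -> a = 16, y = 8

Answer: 8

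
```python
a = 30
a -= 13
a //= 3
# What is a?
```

Answer: 5

Derivation:
Trace (tracking a):
a = 30  # -> a = 30
a -= 13  # -> a = 17
a //= 3  # -> a = 5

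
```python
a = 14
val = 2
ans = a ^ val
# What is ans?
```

Trace (tracking ans):
a = 14  # -> a = 14
val = 2  # -> val = 2
ans = a ^ val  # -> ans = 12

Answer: 12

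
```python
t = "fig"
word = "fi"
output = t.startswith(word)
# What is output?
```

Trace (tracking output):
t = 'fig'  # -> t = 'fig'
word = 'fi'  # -> word = 'fi'
output = t.startswith(word)  # -> output = True

Answer: True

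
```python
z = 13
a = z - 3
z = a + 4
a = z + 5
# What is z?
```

Answer: 14

Derivation:
Trace (tracking z):
z = 13  # -> z = 13
a = z - 3  # -> a = 10
z = a + 4  # -> z = 14
a = z + 5  # -> a = 19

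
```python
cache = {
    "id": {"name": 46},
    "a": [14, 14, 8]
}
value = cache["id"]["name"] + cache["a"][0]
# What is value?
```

Trace (tracking value):
cache = {'id': {'name': 46}, 'a': [14, 14, 8]}  # -> cache = {'id': {'name': 46}, 'a': [14, 14, 8]}
value = cache['id']['name'] + cache['a'][0]  # -> value = 60

Answer: 60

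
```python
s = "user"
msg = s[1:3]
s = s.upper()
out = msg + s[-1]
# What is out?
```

Trace (tracking out):
s = 'user'  # -> s = 'user'
msg = s[1:3]  # -> msg = 'se'
s = s.upper()  # -> s = 'USER'
out = msg + s[-1]  # -> out = 'seR'

Answer: 'seR'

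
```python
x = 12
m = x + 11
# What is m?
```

Answer: 23

Derivation:
Trace (tracking m):
x = 12  # -> x = 12
m = x + 11  # -> m = 23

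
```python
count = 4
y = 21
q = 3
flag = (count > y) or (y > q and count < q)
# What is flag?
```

Answer: False

Derivation:
Trace (tracking flag):
count = 4  # -> count = 4
y = 21  # -> y = 21
q = 3  # -> q = 3
flag = count > y or (y > q and count < q)  # -> flag = False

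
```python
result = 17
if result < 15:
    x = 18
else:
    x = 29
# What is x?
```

Answer: 29

Derivation:
Trace (tracking x):
result = 17  # -> result = 17
if result < 15:  # condition is False
else:
    x = 29  # -> x = 29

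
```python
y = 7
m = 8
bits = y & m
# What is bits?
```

Trace (tracking bits):
y = 7  # -> y = 7
m = 8  # -> m = 8
bits = y & m  # -> bits = 0

Answer: 0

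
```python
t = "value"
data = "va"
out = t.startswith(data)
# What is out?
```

Trace (tracking out):
t = 'value'  # -> t = 'value'
data = 'va'  # -> data = 'va'
out = t.startswith(data)  # -> out = True

Answer: True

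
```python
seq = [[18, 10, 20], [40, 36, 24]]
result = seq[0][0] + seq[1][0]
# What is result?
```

Trace (tracking result):
seq = [[18, 10, 20], [40, 36, 24]]  # -> seq = [[18, 10, 20], [40, 36, 24]]
result = seq[0][0] + seq[1][0]  # -> result = 58

Answer: 58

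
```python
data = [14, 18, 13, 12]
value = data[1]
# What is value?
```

Trace (tracking value):
data = [14, 18, 13, 12]  # -> data = [14, 18, 13, 12]
value = data[1]  # -> value = 18

Answer: 18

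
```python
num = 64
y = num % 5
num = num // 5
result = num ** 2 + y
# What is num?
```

Answer: 12

Derivation:
Trace (tracking num):
num = 64  # -> num = 64
y = num % 5  # -> y = 4
num = num // 5  # -> num = 12
result = num ** 2 + y  # -> result = 148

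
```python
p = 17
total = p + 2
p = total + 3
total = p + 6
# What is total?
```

Answer: 28

Derivation:
Trace (tracking total):
p = 17  # -> p = 17
total = p + 2  # -> total = 19
p = total + 3  # -> p = 22
total = p + 6  # -> total = 28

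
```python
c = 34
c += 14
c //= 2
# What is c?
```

Answer: 24

Derivation:
Trace (tracking c):
c = 34  # -> c = 34
c += 14  # -> c = 48
c //= 2  # -> c = 24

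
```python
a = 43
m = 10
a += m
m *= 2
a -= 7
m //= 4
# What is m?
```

Answer: 5

Derivation:
Trace (tracking m):
a = 43  # -> a = 43
m = 10  # -> m = 10
a += m  # -> a = 53
m *= 2  # -> m = 20
a -= 7  # -> a = 46
m //= 4  # -> m = 5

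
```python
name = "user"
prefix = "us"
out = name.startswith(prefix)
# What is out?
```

Trace (tracking out):
name = 'user'  # -> name = 'user'
prefix = 'us'  # -> prefix = 'us'
out = name.startswith(prefix)  # -> out = True

Answer: True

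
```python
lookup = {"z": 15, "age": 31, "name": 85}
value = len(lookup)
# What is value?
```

Trace (tracking value):
lookup = {'z': 15, 'age': 31, 'name': 85}  # -> lookup = {'z': 15, 'age': 31, 'name': 85}
value = len(lookup)  # -> value = 3

Answer: 3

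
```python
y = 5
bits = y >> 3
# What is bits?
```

Answer: 0

Derivation:
Trace (tracking bits):
y = 5  # -> y = 5
bits = y >> 3  # -> bits = 0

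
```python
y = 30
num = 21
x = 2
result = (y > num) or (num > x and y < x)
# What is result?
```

Trace (tracking result):
y = 30  # -> y = 30
num = 21  # -> num = 21
x = 2  # -> x = 2
result = y > num or (num > x and y < x)  # -> result = True

Answer: True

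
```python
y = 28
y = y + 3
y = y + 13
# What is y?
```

Trace (tracking y):
y = 28  # -> y = 28
y = y + 3  # -> y = 31
y = y + 13  # -> y = 44

Answer: 44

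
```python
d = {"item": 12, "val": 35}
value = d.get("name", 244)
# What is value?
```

Trace (tracking value):
d = {'item': 12, 'val': 35}  # -> d = {'item': 12, 'val': 35}
value = d.get('name', 244)  # -> value = 244

Answer: 244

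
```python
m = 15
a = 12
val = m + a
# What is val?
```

Answer: 27

Derivation:
Trace (tracking val):
m = 15  # -> m = 15
a = 12  # -> a = 12
val = m + a  # -> val = 27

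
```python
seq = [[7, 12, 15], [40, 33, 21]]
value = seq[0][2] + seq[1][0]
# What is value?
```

Answer: 55

Derivation:
Trace (tracking value):
seq = [[7, 12, 15], [40, 33, 21]]  # -> seq = [[7, 12, 15], [40, 33, 21]]
value = seq[0][2] + seq[1][0]  # -> value = 55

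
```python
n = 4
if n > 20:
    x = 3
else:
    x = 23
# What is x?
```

Trace (tracking x):
n = 4  # -> n = 4
if n > 20:  # condition is False
else:
    x = 23  # -> x = 23

Answer: 23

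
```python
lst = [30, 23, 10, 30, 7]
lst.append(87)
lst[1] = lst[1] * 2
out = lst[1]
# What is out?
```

Trace (tracking out):
lst = [30, 23, 10, 30, 7]  # -> lst = [30, 23, 10, 30, 7]
lst.append(87)  # -> lst = [30, 23, 10, 30, 7, 87]
lst[1] = lst[1] * 2  # -> lst = [30, 46, 10, 30, 7, 87]
out = lst[1]  # -> out = 46

Answer: 46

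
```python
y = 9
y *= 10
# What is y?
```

Trace (tracking y):
y = 9  # -> y = 9
y *= 10  # -> y = 90

Answer: 90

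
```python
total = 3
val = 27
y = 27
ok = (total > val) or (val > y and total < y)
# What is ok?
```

Answer: False

Derivation:
Trace (tracking ok):
total = 3  # -> total = 3
val = 27  # -> val = 27
y = 27  # -> y = 27
ok = total > val or (val > y and total < y)  # -> ok = False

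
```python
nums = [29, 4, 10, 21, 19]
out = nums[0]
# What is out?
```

Trace (tracking out):
nums = [29, 4, 10, 21, 19]  # -> nums = [29, 4, 10, 21, 19]
out = nums[0]  # -> out = 29

Answer: 29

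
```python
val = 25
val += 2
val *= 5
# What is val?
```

Trace (tracking val):
val = 25  # -> val = 25
val += 2  # -> val = 27
val *= 5  # -> val = 135

Answer: 135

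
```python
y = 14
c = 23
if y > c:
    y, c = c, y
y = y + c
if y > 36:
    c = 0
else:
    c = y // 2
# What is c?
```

Answer: 0

Derivation:
Trace (tracking c):
y = 14  # -> y = 14
c = 23  # -> c = 23
if y > c:  # condition is False
y = y + c  # -> y = 37
if y > 36:  # condition is True
    c = 0  # -> c = 0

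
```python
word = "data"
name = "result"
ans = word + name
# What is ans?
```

Trace (tracking ans):
word = 'data'  # -> word = 'data'
name = 'result'  # -> name = 'result'
ans = word + name  # -> ans = 'dataresult'

Answer: 'dataresult'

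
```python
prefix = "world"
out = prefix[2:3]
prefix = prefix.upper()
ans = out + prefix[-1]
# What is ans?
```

Answer: 'rD'

Derivation:
Trace (tracking ans):
prefix = 'world'  # -> prefix = 'world'
out = prefix[2:3]  # -> out = 'r'
prefix = prefix.upper()  # -> prefix = 'WORLD'
ans = out + prefix[-1]  # -> ans = 'rD'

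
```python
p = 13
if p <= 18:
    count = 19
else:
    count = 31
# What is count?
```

Answer: 19

Derivation:
Trace (tracking count):
p = 13  # -> p = 13
if p <= 18:  # condition is True
    count = 19  # -> count = 19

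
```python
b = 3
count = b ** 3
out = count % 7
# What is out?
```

Trace (tracking out):
b = 3  # -> b = 3
count = b ** 3  # -> count = 27
out = count % 7  # -> out = 6

Answer: 6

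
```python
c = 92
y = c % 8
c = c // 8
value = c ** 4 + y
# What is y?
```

Answer: 4

Derivation:
Trace (tracking y):
c = 92  # -> c = 92
y = c % 8  # -> y = 4
c = c // 8  # -> c = 11
value = c ** 4 + y  # -> value = 14645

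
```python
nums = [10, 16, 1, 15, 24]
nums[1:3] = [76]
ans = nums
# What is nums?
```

Trace (tracking nums):
nums = [10, 16, 1, 15, 24]  # -> nums = [10, 16, 1, 15, 24]
nums[1:3] = [76]  # -> nums = [10, 76, 15, 24]
ans = nums  # -> ans = [10, 76, 15, 24]

Answer: [10, 76, 15, 24]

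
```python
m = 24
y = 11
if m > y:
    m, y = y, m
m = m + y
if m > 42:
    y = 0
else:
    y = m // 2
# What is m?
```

Trace (tracking m):
m = 24  # -> m = 24
y = 11  # -> y = 11
if m > y:  # condition is True
    m, y = (y, m)  # -> m = 11, y = 24
m = m + y  # -> m = 35
if m > 42:  # condition is False
else:
    y = m // 2  # -> y = 17

Answer: 35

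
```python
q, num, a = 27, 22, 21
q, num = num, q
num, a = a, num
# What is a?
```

Answer: 27

Derivation:
Trace (tracking a):
q, num, a = (27, 22, 21)  # -> q = 27, num = 22, a = 21
q, num = (num, q)  # -> q = 22, num = 27
num, a = (a, num)  # -> num = 21, a = 27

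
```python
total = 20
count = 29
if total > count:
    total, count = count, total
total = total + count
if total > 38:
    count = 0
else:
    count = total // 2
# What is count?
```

Trace (tracking count):
total = 20  # -> total = 20
count = 29  # -> count = 29
if total > count:  # condition is False
total = total + count  # -> total = 49
if total > 38:  # condition is True
    count = 0  # -> count = 0

Answer: 0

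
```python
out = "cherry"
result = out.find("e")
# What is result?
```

Answer: 2

Derivation:
Trace (tracking result):
out = 'cherry'  # -> out = 'cherry'
result = out.find('e')  # -> result = 2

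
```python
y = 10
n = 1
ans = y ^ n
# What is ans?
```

Answer: 11

Derivation:
Trace (tracking ans):
y = 10  # -> y = 10
n = 1  # -> n = 1
ans = y ^ n  # -> ans = 11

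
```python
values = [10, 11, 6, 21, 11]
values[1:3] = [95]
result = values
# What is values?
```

Answer: [10, 95, 21, 11]

Derivation:
Trace (tracking values):
values = [10, 11, 6, 21, 11]  # -> values = [10, 11, 6, 21, 11]
values[1:3] = [95]  # -> values = [10, 95, 21, 11]
result = values  # -> result = [10, 95, 21, 11]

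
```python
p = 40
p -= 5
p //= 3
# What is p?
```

Answer: 11

Derivation:
Trace (tracking p):
p = 40  # -> p = 40
p -= 5  # -> p = 35
p //= 3  # -> p = 11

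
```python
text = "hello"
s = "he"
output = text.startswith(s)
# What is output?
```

Answer: True

Derivation:
Trace (tracking output):
text = 'hello'  # -> text = 'hello'
s = 'he'  # -> s = 'he'
output = text.startswith(s)  # -> output = True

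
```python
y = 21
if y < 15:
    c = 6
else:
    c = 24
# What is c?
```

Trace (tracking c):
y = 21  # -> y = 21
if y < 15:  # condition is False
else:
    c = 24  # -> c = 24

Answer: 24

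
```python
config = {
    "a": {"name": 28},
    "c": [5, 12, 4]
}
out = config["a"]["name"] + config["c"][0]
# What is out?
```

Trace (tracking out):
config = {'a': {'name': 28}, 'c': [5, 12, 4]}  # -> config = {'a': {'name': 28}, 'c': [5, 12, 4]}
out = config['a']['name'] + config['c'][0]  # -> out = 33

Answer: 33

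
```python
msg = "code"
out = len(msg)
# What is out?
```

Trace (tracking out):
msg = 'code'  # -> msg = 'code'
out = len(msg)  # -> out = 4

Answer: 4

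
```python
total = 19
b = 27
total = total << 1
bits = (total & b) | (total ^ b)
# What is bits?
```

Trace (tracking bits):
total = 19  # -> total = 19
b = 27  # -> b = 27
total = total << 1  # -> total = 38
bits = total & b | total ^ b  # -> bits = 63

Answer: 63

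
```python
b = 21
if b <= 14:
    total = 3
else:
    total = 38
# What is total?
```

Answer: 38

Derivation:
Trace (tracking total):
b = 21  # -> b = 21
if b <= 14:  # condition is False
else:
    total = 38  # -> total = 38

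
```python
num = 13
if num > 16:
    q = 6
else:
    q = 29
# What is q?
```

Answer: 29

Derivation:
Trace (tracking q):
num = 13  # -> num = 13
if num > 16:  # condition is False
else:
    q = 29  # -> q = 29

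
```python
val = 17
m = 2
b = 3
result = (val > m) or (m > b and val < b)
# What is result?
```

Answer: True

Derivation:
Trace (tracking result):
val = 17  # -> val = 17
m = 2  # -> m = 2
b = 3  # -> b = 3
result = val > m or (m > b and val < b)  # -> result = True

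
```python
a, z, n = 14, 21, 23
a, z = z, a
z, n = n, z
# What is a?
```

Trace (tracking a):
a, z, n = (14, 21, 23)  # -> a = 14, z = 21, n = 23
a, z = (z, a)  # -> a = 21, z = 14
z, n = (n, z)  # -> z = 23, n = 14

Answer: 21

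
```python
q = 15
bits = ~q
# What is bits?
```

Answer: -16

Derivation:
Trace (tracking bits):
q = 15  # -> q = 15
bits = ~q  # -> bits = -16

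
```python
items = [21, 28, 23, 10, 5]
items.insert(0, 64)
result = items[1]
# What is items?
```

Answer: [64, 21, 28, 23, 10, 5]

Derivation:
Trace (tracking items):
items = [21, 28, 23, 10, 5]  # -> items = [21, 28, 23, 10, 5]
items.insert(0, 64)  # -> items = [64, 21, 28, 23, 10, 5]
result = items[1]  # -> result = 21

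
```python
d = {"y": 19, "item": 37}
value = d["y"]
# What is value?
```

Trace (tracking value):
d = {'y': 19, 'item': 37}  # -> d = {'y': 19, 'item': 37}
value = d['y']  # -> value = 19

Answer: 19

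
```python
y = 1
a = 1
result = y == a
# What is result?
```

Trace (tracking result):
y = 1  # -> y = 1
a = 1  # -> a = 1
result = y == a  # -> result = True

Answer: True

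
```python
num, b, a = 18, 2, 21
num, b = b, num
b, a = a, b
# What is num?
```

Answer: 2

Derivation:
Trace (tracking num):
num, b, a = (18, 2, 21)  # -> num = 18, b = 2, a = 21
num, b = (b, num)  # -> num = 2, b = 18
b, a = (a, b)  # -> b = 21, a = 18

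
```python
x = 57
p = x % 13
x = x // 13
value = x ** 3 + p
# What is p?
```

Trace (tracking p):
x = 57  # -> x = 57
p = x % 13  # -> p = 5
x = x // 13  # -> x = 4
value = x ** 3 + p  # -> value = 69

Answer: 5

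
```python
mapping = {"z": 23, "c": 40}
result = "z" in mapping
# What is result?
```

Trace (tracking result):
mapping = {'z': 23, 'c': 40}  # -> mapping = {'z': 23, 'c': 40}
result = 'z' in mapping  # -> result = True

Answer: True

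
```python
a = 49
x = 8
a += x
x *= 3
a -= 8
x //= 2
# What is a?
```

Answer: 49

Derivation:
Trace (tracking a):
a = 49  # -> a = 49
x = 8  # -> x = 8
a += x  # -> a = 57
x *= 3  # -> x = 24
a -= 8  # -> a = 49
x //= 2  # -> x = 12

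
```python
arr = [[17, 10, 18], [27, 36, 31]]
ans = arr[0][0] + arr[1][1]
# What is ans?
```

Trace (tracking ans):
arr = [[17, 10, 18], [27, 36, 31]]  # -> arr = [[17, 10, 18], [27, 36, 31]]
ans = arr[0][0] + arr[1][1]  # -> ans = 53

Answer: 53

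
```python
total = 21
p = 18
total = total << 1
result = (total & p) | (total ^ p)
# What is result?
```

Trace (tracking result):
total = 21  # -> total = 21
p = 18  # -> p = 18
total = total << 1  # -> total = 42
result = total & p | total ^ p  # -> result = 58

Answer: 58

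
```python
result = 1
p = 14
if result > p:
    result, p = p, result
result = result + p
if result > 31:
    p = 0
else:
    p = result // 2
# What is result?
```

Trace (tracking result):
result = 1  # -> result = 1
p = 14  # -> p = 14
if result > p:  # condition is False
result = result + p  # -> result = 15
if result > 31:  # condition is False
else:
    p = result // 2  # -> p = 7

Answer: 15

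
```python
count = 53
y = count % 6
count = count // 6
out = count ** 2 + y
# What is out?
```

Trace (tracking out):
count = 53  # -> count = 53
y = count % 6  # -> y = 5
count = count // 6  # -> count = 8
out = count ** 2 + y  # -> out = 69

Answer: 69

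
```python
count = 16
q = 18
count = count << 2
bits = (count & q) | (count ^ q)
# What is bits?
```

Answer: 82

Derivation:
Trace (tracking bits):
count = 16  # -> count = 16
q = 18  # -> q = 18
count = count << 2  # -> count = 64
bits = count & q | count ^ q  # -> bits = 82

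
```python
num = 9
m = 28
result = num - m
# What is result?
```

Trace (tracking result):
num = 9  # -> num = 9
m = 28  # -> m = 28
result = num - m  # -> result = -19

Answer: -19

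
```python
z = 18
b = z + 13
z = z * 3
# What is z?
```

Trace (tracking z):
z = 18  # -> z = 18
b = z + 13  # -> b = 31
z = z * 3  # -> z = 54

Answer: 54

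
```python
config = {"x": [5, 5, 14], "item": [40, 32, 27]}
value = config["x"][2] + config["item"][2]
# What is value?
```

Trace (tracking value):
config = {'x': [5, 5, 14], 'item': [40, 32, 27]}  # -> config = {'x': [5, 5, 14], 'item': [40, 32, 27]}
value = config['x'][2] + config['item'][2]  # -> value = 41

Answer: 41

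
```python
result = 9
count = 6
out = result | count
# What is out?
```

Answer: 15

Derivation:
Trace (tracking out):
result = 9  # -> result = 9
count = 6  # -> count = 6
out = result | count  # -> out = 15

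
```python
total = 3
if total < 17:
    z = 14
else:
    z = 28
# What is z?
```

Answer: 14

Derivation:
Trace (tracking z):
total = 3  # -> total = 3
if total < 17:  # condition is True
    z = 14  # -> z = 14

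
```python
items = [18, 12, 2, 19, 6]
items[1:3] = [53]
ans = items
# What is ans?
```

Answer: [18, 53, 19, 6]

Derivation:
Trace (tracking ans):
items = [18, 12, 2, 19, 6]  # -> items = [18, 12, 2, 19, 6]
items[1:3] = [53]  # -> items = [18, 53, 19, 6]
ans = items  # -> ans = [18, 53, 19, 6]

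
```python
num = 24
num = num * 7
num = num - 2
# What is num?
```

Answer: 166

Derivation:
Trace (tracking num):
num = 24  # -> num = 24
num = num * 7  # -> num = 168
num = num - 2  # -> num = 166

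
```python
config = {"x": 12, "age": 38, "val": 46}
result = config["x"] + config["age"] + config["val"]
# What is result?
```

Trace (tracking result):
config = {'x': 12, 'age': 38, 'val': 46}  # -> config = {'x': 12, 'age': 38, 'val': 46}
result = config['x'] + config['age'] + config['val']  # -> result = 96

Answer: 96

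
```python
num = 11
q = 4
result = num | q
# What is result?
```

Trace (tracking result):
num = 11  # -> num = 11
q = 4  # -> q = 4
result = num | q  # -> result = 15

Answer: 15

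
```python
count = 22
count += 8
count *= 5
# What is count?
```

Trace (tracking count):
count = 22  # -> count = 22
count += 8  # -> count = 30
count *= 5  # -> count = 150

Answer: 150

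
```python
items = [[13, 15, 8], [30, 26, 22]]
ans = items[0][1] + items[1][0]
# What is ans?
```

Trace (tracking ans):
items = [[13, 15, 8], [30, 26, 22]]  # -> items = [[13, 15, 8], [30, 26, 22]]
ans = items[0][1] + items[1][0]  # -> ans = 45

Answer: 45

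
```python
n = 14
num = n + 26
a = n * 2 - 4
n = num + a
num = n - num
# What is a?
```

Trace (tracking a):
n = 14  # -> n = 14
num = n + 26  # -> num = 40
a = n * 2 - 4  # -> a = 24
n = num + a  # -> n = 64
num = n - num  # -> num = 24

Answer: 24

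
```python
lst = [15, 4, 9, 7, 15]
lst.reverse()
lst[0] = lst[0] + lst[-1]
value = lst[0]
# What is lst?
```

Answer: [30, 7, 9, 4, 15]

Derivation:
Trace (tracking lst):
lst = [15, 4, 9, 7, 15]  # -> lst = [15, 4, 9, 7, 15]
lst.reverse()  # -> lst = [15, 7, 9, 4, 15]
lst[0] = lst[0] + lst[-1]  # -> lst = [30, 7, 9, 4, 15]
value = lst[0]  # -> value = 30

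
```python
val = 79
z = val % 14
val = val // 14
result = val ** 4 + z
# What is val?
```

Trace (tracking val):
val = 79  # -> val = 79
z = val % 14  # -> z = 9
val = val // 14  # -> val = 5
result = val ** 4 + z  # -> result = 634

Answer: 5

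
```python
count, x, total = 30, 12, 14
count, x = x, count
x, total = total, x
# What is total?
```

Trace (tracking total):
count, x, total = (30, 12, 14)  # -> count = 30, x = 12, total = 14
count, x = (x, count)  # -> count = 12, x = 30
x, total = (total, x)  # -> x = 14, total = 30

Answer: 30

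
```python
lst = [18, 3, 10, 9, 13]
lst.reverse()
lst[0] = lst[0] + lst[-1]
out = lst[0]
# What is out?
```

Answer: 31

Derivation:
Trace (tracking out):
lst = [18, 3, 10, 9, 13]  # -> lst = [18, 3, 10, 9, 13]
lst.reverse()  # -> lst = [13, 9, 10, 3, 18]
lst[0] = lst[0] + lst[-1]  # -> lst = [31, 9, 10, 3, 18]
out = lst[0]  # -> out = 31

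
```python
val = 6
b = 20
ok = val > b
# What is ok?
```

Trace (tracking ok):
val = 6  # -> val = 6
b = 20  # -> b = 20
ok = val > b  # -> ok = False

Answer: False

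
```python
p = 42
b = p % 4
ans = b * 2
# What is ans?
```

Trace (tracking ans):
p = 42  # -> p = 42
b = p % 4  # -> b = 2
ans = b * 2  # -> ans = 4

Answer: 4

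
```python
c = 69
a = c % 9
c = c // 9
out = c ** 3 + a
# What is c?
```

Answer: 7

Derivation:
Trace (tracking c):
c = 69  # -> c = 69
a = c % 9  # -> a = 6
c = c // 9  # -> c = 7
out = c ** 3 + a  # -> out = 349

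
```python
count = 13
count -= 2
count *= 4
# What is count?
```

Answer: 44

Derivation:
Trace (tracking count):
count = 13  # -> count = 13
count -= 2  # -> count = 11
count *= 4  # -> count = 44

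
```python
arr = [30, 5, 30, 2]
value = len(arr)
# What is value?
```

Trace (tracking value):
arr = [30, 5, 30, 2]  # -> arr = [30, 5, 30, 2]
value = len(arr)  # -> value = 4

Answer: 4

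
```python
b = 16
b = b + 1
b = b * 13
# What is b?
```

Trace (tracking b):
b = 16  # -> b = 16
b = b + 1  # -> b = 17
b = b * 13  # -> b = 221

Answer: 221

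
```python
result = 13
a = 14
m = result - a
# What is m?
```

Trace (tracking m):
result = 13  # -> result = 13
a = 14  # -> a = 14
m = result - a  # -> m = -1

Answer: -1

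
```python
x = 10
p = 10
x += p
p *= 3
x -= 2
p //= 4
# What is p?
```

Trace (tracking p):
x = 10  # -> x = 10
p = 10  # -> p = 10
x += p  # -> x = 20
p *= 3  # -> p = 30
x -= 2  # -> x = 18
p //= 4  # -> p = 7

Answer: 7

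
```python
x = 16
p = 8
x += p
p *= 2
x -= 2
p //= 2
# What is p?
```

Answer: 8

Derivation:
Trace (tracking p):
x = 16  # -> x = 16
p = 8  # -> p = 8
x += p  # -> x = 24
p *= 2  # -> p = 16
x -= 2  # -> x = 22
p //= 2  # -> p = 8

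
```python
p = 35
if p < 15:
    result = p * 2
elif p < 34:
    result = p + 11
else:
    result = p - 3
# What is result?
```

Trace (tracking result):
p = 35  # -> p = 35
if p < 15:  # condition is False
elif p < 34:  # condition is False
else:
    result = p - 3  # -> result = 32

Answer: 32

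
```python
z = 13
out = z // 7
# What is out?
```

Trace (tracking out):
z = 13  # -> z = 13
out = z // 7  # -> out = 1

Answer: 1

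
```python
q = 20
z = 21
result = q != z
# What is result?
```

Answer: True

Derivation:
Trace (tracking result):
q = 20  # -> q = 20
z = 21  # -> z = 21
result = q != z  # -> result = True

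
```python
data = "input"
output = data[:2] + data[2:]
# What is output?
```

Trace (tracking output):
data = 'input'  # -> data = 'input'
output = data[:2] + data[2:]  # -> output = 'input'

Answer: 'input'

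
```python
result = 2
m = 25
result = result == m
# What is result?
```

Answer: False

Derivation:
Trace (tracking result):
result = 2  # -> result = 2
m = 25  # -> m = 25
result = result == m  # -> result = False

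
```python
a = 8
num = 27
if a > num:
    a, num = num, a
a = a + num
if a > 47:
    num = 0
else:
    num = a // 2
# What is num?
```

Trace (tracking num):
a = 8  # -> a = 8
num = 27  # -> num = 27
if a > num:  # condition is False
a = a + num  # -> a = 35
if a > 47:  # condition is False
else:
    num = a // 2  # -> num = 17

Answer: 17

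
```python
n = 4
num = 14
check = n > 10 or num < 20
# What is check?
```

Answer: True

Derivation:
Trace (tracking check):
n = 4  # -> n = 4
num = 14  # -> num = 14
check = n > 10 or num < 20  # -> check = True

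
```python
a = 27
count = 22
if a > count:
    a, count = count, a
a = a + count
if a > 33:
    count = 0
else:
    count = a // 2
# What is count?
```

Answer: 0

Derivation:
Trace (tracking count):
a = 27  # -> a = 27
count = 22  # -> count = 22
if a > count:  # condition is True
    a, count = (count, a)  # -> a = 22, count = 27
a = a + count  # -> a = 49
if a > 33:  # condition is True
    count = 0  # -> count = 0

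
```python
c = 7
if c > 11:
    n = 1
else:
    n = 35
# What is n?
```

Answer: 35

Derivation:
Trace (tracking n):
c = 7  # -> c = 7
if c > 11:  # condition is False
else:
    n = 35  # -> n = 35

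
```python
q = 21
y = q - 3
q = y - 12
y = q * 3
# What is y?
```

Answer: 18

Derivation:
Trace (tracking y):
q = 21  # -> q = 21
y = q - 3  # -> y = 18
q = y - 12  # -> q = 6
y = q * 3  # -> y = 18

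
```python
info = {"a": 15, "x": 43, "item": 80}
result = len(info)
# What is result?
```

Answer: 3

Derivation:
Trace (tracking result):
info = {'a': 15, 'x': 43, 'item': 80}  # -> info = {'a': 15, 'x': 43, 'item': 80}
result = len(info)  # -> result = 3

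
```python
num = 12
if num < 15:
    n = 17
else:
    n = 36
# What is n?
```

Trace (tracking n):
num = 12  # -> num = 12
if num < 15:  # condition is True
    n = 17  # -> n = 17

Answer: 17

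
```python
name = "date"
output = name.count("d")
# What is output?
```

Answer: 1

Derivation:
Trace (tracking output):
name = 'date'  # -> name = 'date'
output = name.count('d')  # -> output = 1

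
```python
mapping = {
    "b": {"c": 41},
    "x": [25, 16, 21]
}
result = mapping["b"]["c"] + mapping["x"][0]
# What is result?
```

Answer: 66

Derivation:
Trace (tracking result):
mapping = {'b': {'c': 41}, 'x': [25, 16, 21]}  # -> mapping = {'b': {'c': 41}, 'x': [25, 16, 21]}
result = mapping['b']['c'] + mapping['x'][0]  # -> result = 66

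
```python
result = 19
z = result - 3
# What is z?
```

Answer: 16

Derivation:
Trace (tracking z):
result = 19  # -> result = 19
z = result - 3  # -> z = 16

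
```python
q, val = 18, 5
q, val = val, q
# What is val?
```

Trace (tracking val):
q, val = (18, 5)  # -> q = 18, val = 5
q, val = (val, q)  # -> q = 5, val = 18

Answer: 18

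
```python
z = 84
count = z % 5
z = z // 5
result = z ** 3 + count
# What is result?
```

Answer: 4100

Derivation:
Trace (tracking result):
z = 84  # -> z = 84
count = z % 5  # -> count = 4
z = z // 5  # -> z = 16
result = z ** 3 + count  # -> result = 4100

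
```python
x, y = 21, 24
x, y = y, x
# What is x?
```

Trace (tracking x):
x, y = (21, 24)  # -> x = 21, y = 24
x, y = (y, x)  # -> x = 24, y = 21

Answer: 24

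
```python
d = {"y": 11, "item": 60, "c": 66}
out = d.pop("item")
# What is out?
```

Trace (tracking out):
d = {'y': 11, 'item': 60, 'c': 66}  # -> d = {'y': 11, 'item': 60, 'c': 66}
out = d.pop('item')  # -> out = 60

Answer: 60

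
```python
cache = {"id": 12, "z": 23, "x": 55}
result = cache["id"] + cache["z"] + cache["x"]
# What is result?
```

Answer: 90

Derivation:
Trace (tracking result):
cache = {'id': 12, 'z': 23, 'x': 55}  # -> cache = {'id': 12, 'z': 23, 'x': 55}
result = cache['id'] + cache['z'] + cache['x']  # -> result = 90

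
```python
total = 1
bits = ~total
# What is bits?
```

Answer: -2

Derivation:
Trace (tracking bits):
total = 1  # -> total = 1
bits = ~total  # -> bits = -2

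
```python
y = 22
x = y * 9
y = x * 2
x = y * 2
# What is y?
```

Answer: 396

Derivation:
Trace (tracking y):
y = 22  # -> y = 22
x = y * 9  # -> x = 198
y = x * 2  # -> y = 396
x = y * 2  # -> x = 792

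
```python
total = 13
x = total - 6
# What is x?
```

Answer: 7

Derivation:
Trace (tracking x):
total = 13  # -> total = 13
x = total - 6  # -> x = 7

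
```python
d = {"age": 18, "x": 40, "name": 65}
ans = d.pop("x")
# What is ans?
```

Trace (tracking ans):
d = {'age': 18, 'x': 40, 'name': 65}  # -> d = {'age': 18, 'x': 40, 'name': 65}
ans = d.pop('x')  # -> ans = 40

Answer: 40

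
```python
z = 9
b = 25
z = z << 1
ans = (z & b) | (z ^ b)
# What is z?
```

Trace (tracking z):
z = 9  # -> z = 9
b = 25  # -> b = 25
z = z << 1  # -> z = 18
ans = z & b | z ^ b  # -> ans = 27

Answer: 18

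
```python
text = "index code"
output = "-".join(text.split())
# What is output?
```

Answer: 'index-code'

Derivation:
Trace (tracking output):
text = 'index code'  # -> text = 'index code'
output = '-'.join(text.split())  # -> output = 'index-code'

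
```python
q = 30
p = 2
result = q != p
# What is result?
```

Trace (tracking result):
q = 30  # -> q = 30
p = 2  # -> p = 2
result = q != p  # -> result = True

Answer: True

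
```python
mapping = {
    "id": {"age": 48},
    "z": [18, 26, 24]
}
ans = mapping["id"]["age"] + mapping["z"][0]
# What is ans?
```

Trace (tracking ans):
mapping = {'id': {'age': 48}, 'z': [18, 26, 24]}  # -> mapping = {'id': {'age': 48}, 'z': [18, 26, 24]}
ans = mapping['id']['age'] + mapping['z'][0]  # -> ans = 66

Answer: 66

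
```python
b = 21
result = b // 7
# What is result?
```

Trace (tracking result):
b = 21  # -> b = 21
result = b // 7  # -> result = 3

Answer: 3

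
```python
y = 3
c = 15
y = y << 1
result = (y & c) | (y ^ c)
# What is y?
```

Answer: 6

Derivation:
Trace (tracking y):
y = 3  # -> y = 3
c = 15  # -> c = 15
y = y << 1  # -> y = 6
result = y & c | y ^ c  # -> result = 15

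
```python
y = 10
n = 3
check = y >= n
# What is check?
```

Answer: True

Derivation:
Trace (tracking check):
y = 10  # -> y = 10
n = 3  # -> n = 3
check = y >= n  # -> check = True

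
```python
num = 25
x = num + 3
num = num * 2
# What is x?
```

Answer: 28

Derivation:
Trace (tracking x):
num = 25  # -> num = 25
x = num + 3  # -> x = 28
num = num * 2  # -> num = 50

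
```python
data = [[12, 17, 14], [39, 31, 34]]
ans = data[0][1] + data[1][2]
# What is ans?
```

Trace (tracking ans):
data = [[12, 17, 14], [39, 31, 34]]  # -> data = [[12, 17, 14], [39, 31, 34]]
ans = data[0][1] + data[1][2]  # -> ans = 51

Answer: 51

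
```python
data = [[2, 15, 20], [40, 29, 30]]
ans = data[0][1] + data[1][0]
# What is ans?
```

Answer: 55

Derivation:
Trace (tracking ans):
data = [[2, 15, 20], [40, 29, 30]]  # -> data = [[2, 15, 20], [40, 29, 30]]
ans = data[0][1] + data[1][0]  # -> ans = 55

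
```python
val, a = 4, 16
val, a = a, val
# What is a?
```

Answer: 4

Derivation:
Trace (tracking a):
val, a = (4, 16)  # -> val = 4, a = 16
val, a = (a, val)  # -> val = 16, a = 4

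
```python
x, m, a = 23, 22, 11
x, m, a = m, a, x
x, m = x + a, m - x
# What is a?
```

Answer: 23

Derivation:
Trace (tracking a):
x, m, a = (23, 22, 11)  # -> x = 23, m = 22, a = 11
x, m, a = (m, a, x)  # -> x = 22, m = 11, a = 23
x, m = (x + a, m - x)  # -> x = 45, m = -11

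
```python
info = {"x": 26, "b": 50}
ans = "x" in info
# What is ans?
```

Trace (tracking ans):
info = {'x': 26, 'b': 50}  # -> info = {'x': 26, 'b': 50}
ans = 'x' in info  # -> ans = True

Answer: True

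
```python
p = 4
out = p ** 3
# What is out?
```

Answer: 64

Derivation:
Trace (tracking out):
p = 4  # -> p = 4
out = p ** 3  # -> out = 64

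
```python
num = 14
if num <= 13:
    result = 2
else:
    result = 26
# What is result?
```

Trace (tracking result):
num = 14  # -> num = 14
if num <= 13:  # condition is False
else:
    result = 26  # -> result = 26

Answer: 26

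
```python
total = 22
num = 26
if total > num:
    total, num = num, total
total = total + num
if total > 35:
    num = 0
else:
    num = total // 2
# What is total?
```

Answer: 48

Derivation:
Trace (tracking total):
total = 22  # -> total = 22
num = 26  # -> num = 26
if total > num:  # condition is False
total = total + num  # -> total = 48
if total > 35:  # condition is True
    num = 0  # -> num = 0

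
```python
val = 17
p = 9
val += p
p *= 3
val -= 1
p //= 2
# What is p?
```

Answer: 13

Derivation:
Trace (tracking p):
val = 17  # -> val = 17
p = 9  # -> p = 9
val += p  # -> val = 26
p *= 3  # -> p = 27
val -= 1  # -> val = 25
p //= 2  # -> p = 13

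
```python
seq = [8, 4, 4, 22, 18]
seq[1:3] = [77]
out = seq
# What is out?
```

Trace (tracking out):
seq = [8, 4, 4, 22, 18]  # -> seq = [8, 4, 4, 22, 18]
seq[1:3] = [77]  # -> seq = [8, 77, 22, 18]
out = seq  # -> out = [8, 77, 22, 18]

Answer: [8, 77, 22, 18]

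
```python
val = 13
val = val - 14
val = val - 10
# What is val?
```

Answer: -11

Derivation:
Trace (tracking val):
val = 13  # -> val = 13
val = val - 14  # -> val = -1
val = val - 10  # -> val = -11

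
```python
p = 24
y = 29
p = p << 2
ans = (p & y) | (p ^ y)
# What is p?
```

Answer: 96

Derivation:
Trace (tracking p):
p = 24  # -> p = 24
y = 29  # -> y = 29
p = p << 2  # -> p = 96
ans = p & y | p ^ y  # -> ans = 125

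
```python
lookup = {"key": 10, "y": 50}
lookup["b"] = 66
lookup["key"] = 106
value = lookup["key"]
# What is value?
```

Answer: 106

Derivation:
Trace (tracking value):
lookup = {'key': 10, 'y': 50}  # -> lookup = {'key': 10, 'y': 50}
lookup['b'] = 66  # -> lookup = {'key': 10, 'y': 50, 'b': 66}
lookup['key'] = 106  # -> lookup = {'key': 106, 'y': 50, 'b': 66}
value = lookup['key']  # -> value = 106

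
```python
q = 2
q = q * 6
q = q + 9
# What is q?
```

Answer: 21

Derivation:
Trace (tracking q):
q = 2  # -> q = 2
q = q * 6  # -> q = 12
q = q + 9  # -> q = 21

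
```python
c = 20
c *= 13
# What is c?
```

Trace (tracking c):
c = 20  # -> c = 20
c *= 13  # -> c = 260

Answer: 260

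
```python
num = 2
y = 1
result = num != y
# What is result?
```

Answer: True

Derivation:
Trace (tracking result):
num = 2  # -> num = 2
y = 1  # -> y = 1
result = num != y  # -> result = True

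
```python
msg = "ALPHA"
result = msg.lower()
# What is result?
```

Answer: 'alpha'

Derivation:
Trace (tracking result):
msg = 'ALPHA'  # -> msg = 'ALPHA'
result = msg.lower()  # -> result = 'alpha'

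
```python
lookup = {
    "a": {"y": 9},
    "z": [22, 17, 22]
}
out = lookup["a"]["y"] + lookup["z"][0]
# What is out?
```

Trace (tracking out):
lookup = {'a': {'y': 9}, 'z': [22, 17, 22]}  # -> lookup = {'a': {'y': 9}, 'z': [22, 17, 22]}
out = lookup['a']['y'] + lookup['z'][0]  # -> out = 31

Answer: 31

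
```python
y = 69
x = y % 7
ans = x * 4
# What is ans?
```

Trace (tracking ans):
y = 69  # -> y = 69
x = y % 7  # -> x = 6
ans = x * 4  # -> ans = 24

Answer: 24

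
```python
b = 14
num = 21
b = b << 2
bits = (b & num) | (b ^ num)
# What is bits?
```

Answer: 61

Derivation:
Trace (tracking bits):
b = 14  # -> b = 14
num = 21  # -> num = 21
b = b << 2  # -> b = 56
bits = b & num | b ^ num  # -> bits = 61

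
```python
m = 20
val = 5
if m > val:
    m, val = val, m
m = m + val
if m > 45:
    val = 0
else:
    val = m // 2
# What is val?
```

Trace (tracking val):
m = 20  # -> m = 20
val = 5  # -> val = 5
if m > val:  # condition is True
    m, val = (val, m)  # -> m = 5, val = 20
m = m + val  # -> m = 25
if m > 45:  # condition is False
else:
    val = m // 2  # -> val = 12

Answer: 12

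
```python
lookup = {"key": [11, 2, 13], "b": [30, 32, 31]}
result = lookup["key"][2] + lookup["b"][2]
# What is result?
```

Answer: 44

Derivation:
Trace (tracking result):
lookup = {'key': [11, 2, 13], 'b': [30, 32, 31]}  # -> lookup = {'key': [11, 2, 13], 'b': [30, 32, 31]}
result = lookup['key'][2] + lookup['b'][2]  # -> result = 44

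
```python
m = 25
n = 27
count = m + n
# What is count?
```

Trace (tracking count):
m = 25  # -> m = 25
n = 27  # -> n = 27
count = m + n  # -> count = 52

Answer: 52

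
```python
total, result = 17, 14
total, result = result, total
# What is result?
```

Answer: 17

Derivation:
Trace (tracking result):
total, result = (17, 14)  # -> total = 17, result = 14
total, result = (result, total)  # -> total = 14, result = 17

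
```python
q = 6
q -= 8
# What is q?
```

Answer: -2

Derivation:
Trace (tracking q):
q = 6  # -> q = 6
q -= 8  # -> q = -2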